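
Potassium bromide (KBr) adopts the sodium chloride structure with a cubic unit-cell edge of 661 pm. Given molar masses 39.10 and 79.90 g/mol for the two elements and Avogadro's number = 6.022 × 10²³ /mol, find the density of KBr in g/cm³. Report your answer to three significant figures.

The sodium chloride structure contains Z = 4 formula units per cell; M(KBr) = 39.10 + 79.90 = 119.0 g/mol.
a³ = (6.610 × 10^-8 cm)³ = 2.888 × 10^-22 cm³.
ρ = 4 × 119.0 / (6.022 × 10²³ × 2.888 × 10^-22) = 2.737 g/cm³.

2.74 g/cm³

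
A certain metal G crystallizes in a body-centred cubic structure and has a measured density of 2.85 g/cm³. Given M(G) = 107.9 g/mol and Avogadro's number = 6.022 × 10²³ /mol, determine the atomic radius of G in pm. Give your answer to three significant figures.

For a BCC cell (Z = 2), a³ = Z·M/(N_A·ρ) = 2 × 107.9 / (6.022 × 10²³ × 2.850) = 1.257 × 10^-22 cm³, so a = 5.010 × 10^-8 cm = 501.0 pm.
Atoms touch along the body diagonal, so √3·a = 4r, so r = 0.4330 × a = 217 pm.

217 pm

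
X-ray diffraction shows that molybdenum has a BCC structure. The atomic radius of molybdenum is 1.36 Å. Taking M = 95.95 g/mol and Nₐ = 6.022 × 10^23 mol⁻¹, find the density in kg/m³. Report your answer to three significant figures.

10300 kg/m³

In a BCC lattice, atoms touch along the body diagonal, so √3·a = 4r, giving a = 3.141 Å = 3.141 × 10^-8 cm.
With Z = 2, ρ = Z·M/(N_A·a³) = 2 × 95.95 / (6.022 × 10²³ × 3.098 × 10^-23) = 10.29 g/cm³ = 10300 kg/m³.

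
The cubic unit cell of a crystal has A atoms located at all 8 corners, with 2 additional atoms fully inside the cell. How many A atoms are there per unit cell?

3

Corner atoms are shared by 8 cells (1/8 each), interior atoms are unshared.
Net atoms = 8 × 1/8 + 2 = 1 + 2 = 3.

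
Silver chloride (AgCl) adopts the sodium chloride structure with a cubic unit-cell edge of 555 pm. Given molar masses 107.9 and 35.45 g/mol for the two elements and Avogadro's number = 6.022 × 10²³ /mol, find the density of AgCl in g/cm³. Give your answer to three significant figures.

5.57 g/cm³

The sodium chloride structure contains Z = 4 formula units per cell; M(AgCl) = 107.9 + 35.45 = 143.35 g/mol.
a³ = (5.550 × 10^-8 cm)³ = 1.710 × 10^-22 cm³.
ρ = 4 × 143.35 / (6.022 × 10²³ × 1.710 × 10^-22) = 5.570 g/cm³.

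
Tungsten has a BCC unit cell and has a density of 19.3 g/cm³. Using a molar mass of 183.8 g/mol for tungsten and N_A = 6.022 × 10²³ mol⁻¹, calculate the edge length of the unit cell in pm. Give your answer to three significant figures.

316 pm

With Z = 2 atoms per BCC cell, a³ = Z·M/(N_A·ρ) = 2 × 183.8 / (6.022 × 10²³ × 19.30 g/cm³) = 3.163 × 10^-23 cm³.
a = (3.163 × 10^-23)^(1/3) = 3.162 × 10^-8 cm = 316 pm.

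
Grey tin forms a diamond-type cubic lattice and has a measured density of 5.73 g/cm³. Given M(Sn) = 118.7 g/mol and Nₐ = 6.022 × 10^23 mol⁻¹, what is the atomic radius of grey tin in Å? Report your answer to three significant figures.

1.41 Å

For a diamond cubic cell (Z = 8), a³ = Z·M/(N_A·ρ) = 8 × 118.7 / (6.022 × 10²³ × 5.730) = 2.752 × 10^-22 cm³, so a = 6.505 × 10^-8 cm = 6.505 Å.
Nearest neighbors lie along the body diagonal with √3·a = 8r, so r = 0.2165 × a = 1.41 Å.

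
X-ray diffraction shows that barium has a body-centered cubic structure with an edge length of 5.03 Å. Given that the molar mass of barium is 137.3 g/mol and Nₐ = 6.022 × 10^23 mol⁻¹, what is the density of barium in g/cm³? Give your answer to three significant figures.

A BCC unit cell contains Z = 2 atoms.
Cell volume: a³ = (5.03 Å)³ = (5.030 × 10^-8 cm)³ = 1.273 × 10^-22 cm³.
ρ = Z·M/(N_A·a³) = 2 × 137.3 / (6.022 × 10²³ × 1.273 × 10^-22) = 3.583 g/cm³.

3.58 g/cm³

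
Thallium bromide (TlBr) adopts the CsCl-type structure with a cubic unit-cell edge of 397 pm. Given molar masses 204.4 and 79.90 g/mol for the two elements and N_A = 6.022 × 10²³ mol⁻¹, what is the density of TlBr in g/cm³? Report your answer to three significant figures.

7.55 g/cm³

The CsCl-type structure contains Z = 1 formula unit per cell; M(TlBr) = 204.4 + 79.90 = 284.3 g/mol.
a³ = (3.970 × 10^-8 cm)³ = 6.257 × 10^-23 cm³.
ρ = 1 × 284.3 / (6.022 × 10²³ × 6.257 × 10^-23) = 7.545 g/cm³.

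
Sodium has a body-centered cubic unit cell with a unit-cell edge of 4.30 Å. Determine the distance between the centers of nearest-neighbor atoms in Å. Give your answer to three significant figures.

3.72 Å

In a BCC structure, atoms touch along the body diagonal, so √3·a = 4r; the nearest-neighbor distance equals 2r = 0.8660·a.
d = 0.8660 × 4.30 = 3.72 Å.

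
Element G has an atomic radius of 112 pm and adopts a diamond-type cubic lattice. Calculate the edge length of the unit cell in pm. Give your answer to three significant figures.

517 pm

In a diamond cubic lattice, nearest neighbors lie along the body diagonal with √3·a = 8r.
a = 8r/√3 = 8 × 112 / 1.7321 = 517 pm.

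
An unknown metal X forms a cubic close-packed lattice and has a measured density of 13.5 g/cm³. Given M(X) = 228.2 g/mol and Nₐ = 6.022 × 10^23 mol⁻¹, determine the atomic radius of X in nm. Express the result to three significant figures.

For an FCC cell (Z = 4), a³ = Z·M/(N_A·ρ) = 4 × 228.2 / (6.022 × 10²³ × 13.50) = 1.123 × 10^-22 cm³, so a = 4.824 × 10^-8 cm = 0.4824 nm.
Atoms touch along the face diagonal, so √2·a = 4r, so r = 0.3536 × a = 0.171 nm.

0.171 nm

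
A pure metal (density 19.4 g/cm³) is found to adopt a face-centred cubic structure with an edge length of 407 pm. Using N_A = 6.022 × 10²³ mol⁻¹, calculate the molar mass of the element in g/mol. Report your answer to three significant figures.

An FCC cell has Z = 4 atoms; a = 4.070 × 10^-8 cm.
M = ρ·N_A·a³/Z = 19.4 × 6.022 × 10²³ × 6.742 × 10^-23 / 4 = 197 g/mol.

197 g/mol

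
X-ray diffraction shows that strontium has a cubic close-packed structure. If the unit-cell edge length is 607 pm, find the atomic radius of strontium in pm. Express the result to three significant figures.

In an FCC lattice, atoms touch along the face diagonal, so √2·a = 4r.
r = √2·a/4 = 1.4142 × 607 / 4 = 215 pm.

215 pm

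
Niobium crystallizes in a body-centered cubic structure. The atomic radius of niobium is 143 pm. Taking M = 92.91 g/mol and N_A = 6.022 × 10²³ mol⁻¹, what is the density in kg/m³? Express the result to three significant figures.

In a BCC lattice, atoms touch along the body diagonal, so √3·a = 4r, giving a = 330.2 pm = 3.302 × 10^-8 cm.
With Z = 2, ρ = Z·M/(N_A·a³) = 2 × 92.91 / (6.022 × 10²³ × 3.602 × 10^-23) = 8.567 g/cm³ = 8570 kg/m³.

8570 kg/m³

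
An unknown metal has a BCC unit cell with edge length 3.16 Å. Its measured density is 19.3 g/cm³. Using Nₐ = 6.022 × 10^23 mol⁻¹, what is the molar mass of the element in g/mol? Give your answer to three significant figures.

A BCC cell has Z = 2 atoms; a = 3.160 × 10^-8 cm.
M = ρ·N_A·a³/Z = 19.3 × 6.022 × 10²³ × 3.155 × 10^-23 / 2 = 183 g/mol.

183 g/mol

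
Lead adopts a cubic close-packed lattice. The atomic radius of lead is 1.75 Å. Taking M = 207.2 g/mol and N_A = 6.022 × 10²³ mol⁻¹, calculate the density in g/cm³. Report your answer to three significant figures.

11.3 g/cm³

In an FCC lattice, atoms touch along the face diagonal, so √2·a = 4r, giving a = 4.950 Å = 4.950 × 10^-8 cm.
With Z = 4, ρ = Z·M/(N_A·a³) = 4 × 207.2 / (6.022 × 10²³ × 1.213 × 10^-22) = 11.35 g/cm³.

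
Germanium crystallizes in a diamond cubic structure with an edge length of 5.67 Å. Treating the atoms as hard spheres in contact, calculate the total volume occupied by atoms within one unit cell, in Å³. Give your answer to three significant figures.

62.0 Å³

In a diamond cubic lattice nearest neighbors lie along the body diagonal with √3·a = 8r, so r = 0.2165a = 1.228 Å.
V_atoms = Z × (4/3)πr³ = 8 × (4/3)π × (1.228)³ = 62.0 Å³.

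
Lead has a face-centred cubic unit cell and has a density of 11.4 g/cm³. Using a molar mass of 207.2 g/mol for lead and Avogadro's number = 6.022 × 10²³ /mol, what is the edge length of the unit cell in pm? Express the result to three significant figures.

494 pm

With Z = 4 atoms per FCC cell, a³ = Z·M/(N_A·ρ) = 4 × 207.2 / (6.022 × 10²³ × 11.40 g/cm³) = 1.207 × 10^-22 cm³.
a = (1.207 × 10^-22)^(1/3) = 4.942 × 10^-8 cm = 494 pm.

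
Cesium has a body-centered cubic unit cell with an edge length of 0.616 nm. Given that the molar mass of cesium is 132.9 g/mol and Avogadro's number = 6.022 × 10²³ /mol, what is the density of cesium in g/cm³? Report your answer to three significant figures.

1.89 g/cm³

A BCC unit cell contains Z = 2 atoms.
Cell volume: a³ = (0.616 nm)³ = (6.160 × 10^-8 cm)³ = 2.337 × 10^-22 cm³.
ρ = Z·M/(N_A·a³) = 2 × 132.9 / (6.022 × 10²³ × 2.337 × 10^-22) = 1.888 g/cm³.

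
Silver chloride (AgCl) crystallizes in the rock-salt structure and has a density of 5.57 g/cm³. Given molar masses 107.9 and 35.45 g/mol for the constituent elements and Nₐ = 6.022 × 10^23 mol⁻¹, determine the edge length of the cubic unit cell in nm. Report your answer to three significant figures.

0.555 nm

M(AgCl) = 143.35 g/mol; Z = 4 formula units per cell.
a³ = Z·M/(N_A·ρ) = 4 × 143.35 / (6.022 × 10²³ × 5.57) = 1.709 × 10^-22 cm³, so a = 5.550 × 10^-8 cm = 0.555 nm.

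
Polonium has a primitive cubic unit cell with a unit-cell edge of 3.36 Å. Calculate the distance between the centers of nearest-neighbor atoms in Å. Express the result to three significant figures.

3.36 Å

In a simple cubic structure, atoms touch along the cell edge, so a = 2r; the nearest-neighbor distance equals 2r = 1.000·a.
d = 1.000 × 3.36 = 3.36 Å.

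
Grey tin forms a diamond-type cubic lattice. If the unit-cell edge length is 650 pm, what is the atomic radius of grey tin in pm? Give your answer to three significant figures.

141 pm

In a diamond cubic lattice, nearest neighbors lie along the body diagonal with √3·a = 8r.
r = √3·a/8 = 1.7321 × 650 / 8 = 141 pm.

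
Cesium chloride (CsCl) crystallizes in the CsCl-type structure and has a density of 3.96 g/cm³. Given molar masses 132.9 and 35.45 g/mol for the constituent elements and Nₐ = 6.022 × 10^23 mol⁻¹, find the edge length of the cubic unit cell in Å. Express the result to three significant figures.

M(CsCl) = 168.35 g/mol; Z = 1 formula unit per cell.
a³ = Z·M/(N_A·ρ) = 1 × 168.35 / (6.022 × 10²³ × 3.96) = 7.060 × 10^-23 cm³, so a = 4.133 × 10^-8 cm = 4.13 Å.

4.13 Å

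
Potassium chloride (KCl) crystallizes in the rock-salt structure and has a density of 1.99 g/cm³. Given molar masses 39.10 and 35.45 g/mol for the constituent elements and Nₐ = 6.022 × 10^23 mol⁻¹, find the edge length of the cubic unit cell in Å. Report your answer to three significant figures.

M(KCl) = 74.55 g/mol; Z = 4 formula units per cell.
a³ = Z·M/(N_A·ρ) = 4 × 74.55 / (6.022 × 10²³ × 1.99) = 2.488 × 10^-22 cm³, so a = 6.290 × 10^-8 cm = 6.29 Å.

6.29 Å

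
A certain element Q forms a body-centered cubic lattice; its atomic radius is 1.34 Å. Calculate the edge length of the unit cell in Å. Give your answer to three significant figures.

3.09 Å

In a BCC lattice, atoms touch along the body diagonal, so √3·a = 4r.
a = 4r/√3 = 4 × 1.34 / 1.7321 = 3.09 Å.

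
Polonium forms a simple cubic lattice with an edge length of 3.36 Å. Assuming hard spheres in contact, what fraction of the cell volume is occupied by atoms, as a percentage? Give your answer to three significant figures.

52.4%

In a simple cubic lattice atoms touch along the cell edge, so a = 2r, so r = 0.5000a = 1.680 Å.
Packing fraction = Z·(4/3)πr³ / a³ = 1 × (4/3)π × (1.680)³ / (3.36)³ = 0.5236 = 52.4%.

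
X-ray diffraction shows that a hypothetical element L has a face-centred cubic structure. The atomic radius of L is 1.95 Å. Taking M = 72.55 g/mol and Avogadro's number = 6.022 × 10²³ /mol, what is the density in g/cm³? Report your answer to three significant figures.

In an FCC lattice, atoms touch along the face diagonal, so √2·a = 4r, giving a = 5.515 Å = 5.515 × 10^-8 cm.
With Z = 4, ρ = Z·M/(N_A·a³) = 4 × 72.55 / (6.022 × 10²³ × 1.678 × 10^-22) = 2.872 g/cm³.

2.87 g/cm³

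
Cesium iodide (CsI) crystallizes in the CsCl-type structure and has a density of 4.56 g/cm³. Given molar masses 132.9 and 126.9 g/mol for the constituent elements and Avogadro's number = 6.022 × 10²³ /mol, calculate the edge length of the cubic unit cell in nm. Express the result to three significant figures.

0.456 nm

M(CsI) = 259.8 g/mol; Z = 1 formula unit per cell.
a³ = Z·M/(N_A·ρ) = 1 × 259.8 / (6.022 × 10²³ × 4.56) = 9.461 × 10^-23 cm³, so a = 4.557 × 10^-8 cm = 0.456 nm.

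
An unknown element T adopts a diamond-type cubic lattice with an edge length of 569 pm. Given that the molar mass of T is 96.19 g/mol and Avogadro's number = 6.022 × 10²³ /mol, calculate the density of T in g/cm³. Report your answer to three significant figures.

6.94 g/cm³

A diamond cubic unit cell contains Z = 8 atoms.
Cell volume: a³ = (569 pm)³ = (5.690 × 10^-8 cm)³ = 1.842 × 10^-22 cm³.
ρ = Z·M/(N_A·a³) = 8 × 96.19 / (6.022 × 10²³ × 1.842 × 10^-22) = 6.937 g/cm³.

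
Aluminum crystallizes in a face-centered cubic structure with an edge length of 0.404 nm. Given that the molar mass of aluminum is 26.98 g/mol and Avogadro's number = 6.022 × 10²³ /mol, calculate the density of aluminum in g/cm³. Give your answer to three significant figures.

An FCC unit cell contains Z = 4 atoms.
Cell volume: a³ = (0.404 nm)³ = (4.040 × 10^-8 cm)³ = 6.594 × 10^-23 cm³.
ρ = Z·M/(N_A·a³) = 4 × 26.98 / (6.022 × 10²³ × 6.594 × 10^-23) = 2.718 g/cm³.

2.72 g/cm³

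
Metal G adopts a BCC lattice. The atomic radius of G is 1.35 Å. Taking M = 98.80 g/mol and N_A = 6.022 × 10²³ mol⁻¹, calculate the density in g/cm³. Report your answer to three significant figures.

10.8 g/cm³

In a BCC lattice, atoms touch along the body diagonal, so √3·a = 4r, giving a = 3.118 Å = 3.118 × 10^-8 cm.
With Z = 2, ρ = Z·M/(N_A·a³) = 2 × 98.80 / (6.022 × 10²³ × 3.030 × 10^-23) = 10.83 g/cm³.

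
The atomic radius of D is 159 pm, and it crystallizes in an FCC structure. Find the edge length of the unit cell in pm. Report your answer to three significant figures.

In an FCC lattice, atoms touch along the face diagonal, so √2·a = 4r.
a = 4r/√2 = 4 × 159 / 1.4142 = 450 pm.

450 pm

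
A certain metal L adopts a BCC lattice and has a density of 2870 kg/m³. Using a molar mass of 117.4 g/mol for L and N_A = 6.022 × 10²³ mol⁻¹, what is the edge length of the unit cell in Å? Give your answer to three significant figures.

With Z = 2 atoms per BCC cell, a³ = Z·M/(N_A·ρ) = 2 × 117.4 / (6.022 × 10²³ × 2.870 g/cm³) = 1.359 × 10^-22 cm³.
a = (1.359 × 10^-22)^(1/3) = 5.141 × 10^-8 cm = 5.14 Å.

5.14 Å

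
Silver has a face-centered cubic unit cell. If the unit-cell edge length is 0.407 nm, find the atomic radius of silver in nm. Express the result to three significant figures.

0.144 nm

In an FCC lattice, atoms touch along the face diagonal, so √2·a = 4r.
r = √2·a/4 = 1.4142 × 0.407 / 4 = 0.144 nm.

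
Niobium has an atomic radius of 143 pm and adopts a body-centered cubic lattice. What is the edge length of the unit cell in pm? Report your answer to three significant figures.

In a BCC lattice, atoms touch along the body diagonal, so √3·a = 4r.
a = 4r/√3 = 4 × 143 / 1.7321 = 330 pm.

330 pm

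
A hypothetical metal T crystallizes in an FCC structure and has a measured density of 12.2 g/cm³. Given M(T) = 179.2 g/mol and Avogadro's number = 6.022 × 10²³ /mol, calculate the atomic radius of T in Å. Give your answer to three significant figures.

For an FCC cell (Z = 4), a³ = Z·M/(N_A·ρ) = 4 × 179.2 / (6.022 × 10²³ × 12.20) = 9.757 × 10^-23 cm³, so a = 4.604 × 10^-8 cm = 4.604 Å.
Atoms touch along the face diagonal, so √2·a = 4r, so r = 0.3536 × a = 1.63 Å.

1.63 Å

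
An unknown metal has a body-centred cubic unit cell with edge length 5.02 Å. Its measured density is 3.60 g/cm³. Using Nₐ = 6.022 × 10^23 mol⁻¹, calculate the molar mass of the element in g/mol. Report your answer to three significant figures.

A BCC cell has Z = 2 atoms; a = 5.020 × 10^-8 cm.
M = ρ·N_A·a³/Z = 3.60 × 6.022 × 10²³ × 1.265 × 10^-22 / 2 = 137 g/mol.

137 g/mol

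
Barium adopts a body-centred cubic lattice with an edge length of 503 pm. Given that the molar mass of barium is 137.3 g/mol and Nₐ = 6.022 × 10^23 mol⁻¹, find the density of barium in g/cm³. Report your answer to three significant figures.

A BCC unit cell contains Z = 2 atoms.
Cell volume: a³ = (503 pm)³ = (5.030 × 10^-8 cm)³ = 1.273 × 10^-22 cm³.
ρ = Z·M/(N_A·a³) = 2 × 137.3 / (6.022 × 10²³ × 1.273 × 10^-22) = 3.583 g/cm³.

3.58 g/cm³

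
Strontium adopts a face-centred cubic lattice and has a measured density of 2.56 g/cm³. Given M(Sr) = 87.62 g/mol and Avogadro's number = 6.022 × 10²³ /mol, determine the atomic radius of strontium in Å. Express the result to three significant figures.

For an FCC cell (Z = 4), a³ = Z·M/(N_A·ρ) = 4 × 87.62 / (6.022 × 10²³ × 2.560) = 2.273 × 10^-22 cm³, so a = 6.103 × 10^-8 cm = 6.103 Å.
Atoms touch along the face diagonal, so √2·a = 4r, so r = 0.3536 × a = 2.16 Å.

2.16 Å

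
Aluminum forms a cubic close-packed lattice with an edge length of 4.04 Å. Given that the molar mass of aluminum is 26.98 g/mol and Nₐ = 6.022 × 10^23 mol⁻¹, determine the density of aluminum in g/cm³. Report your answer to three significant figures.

2.72 g/cm³

An FCC unit cell contains Z = 4 atoms.
Cell volume: a³ = (4.04 Å)³ = (4.040 × 10^-8 cm)³ = 6.594 × 10^-23 cm³.
ρ = Z·M/(N_A·a³) = 4 × 26.98 / (6.022 × 10²³ × 6.594 × 10^-23) = 2.718 g/cm³.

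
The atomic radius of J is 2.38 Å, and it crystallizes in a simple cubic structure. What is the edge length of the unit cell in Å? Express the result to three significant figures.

In a simple cubic lattice, atoms touch along the cell edge, so a = 2r.
a = 2r = 2 × 2.38 = 4.76 Å.

4.76 Å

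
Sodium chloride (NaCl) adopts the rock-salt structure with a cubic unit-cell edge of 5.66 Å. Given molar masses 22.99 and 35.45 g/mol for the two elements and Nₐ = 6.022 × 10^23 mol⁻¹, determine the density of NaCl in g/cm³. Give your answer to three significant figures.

2.14 g/cm³

The rock-salt structure contains Z = 4 formula units per cell; M(NaCl) = 22.99 + 35.45 = 58.44 g/mol.
a³ = (5.660 × 10^-8 cm)³ = 1.813 × 10^-22 cm³.
ρ = 4 × 58.44 / (6.022 × 10²³ × 1.813 × 10^-22) = 2.141 g/cm³.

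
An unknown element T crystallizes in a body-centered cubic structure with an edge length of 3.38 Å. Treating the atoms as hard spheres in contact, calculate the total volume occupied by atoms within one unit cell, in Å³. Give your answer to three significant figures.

26.3 Å³

In a BCC lattice atoms touch along the body diagonal, so √3·a = 4r, so r = 0.4330a = 1.464 Å.
V_atoms = Z × (4/3)πr³ = 2 × (4/3)π × (1.464)³ = 26.3 Å³.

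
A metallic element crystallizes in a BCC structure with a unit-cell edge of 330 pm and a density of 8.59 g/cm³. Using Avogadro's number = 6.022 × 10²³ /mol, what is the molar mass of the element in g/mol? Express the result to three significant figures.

A BCC cell has Z = 2 atoms; a = 3.300 × 10^-8 cm.
M = ρ·N_A·a³/Z = 8.59 × 6.022 × 10²³ × 3.594 × 10^-23 / 2 = 92.9 g/mol.

92.9 g/mol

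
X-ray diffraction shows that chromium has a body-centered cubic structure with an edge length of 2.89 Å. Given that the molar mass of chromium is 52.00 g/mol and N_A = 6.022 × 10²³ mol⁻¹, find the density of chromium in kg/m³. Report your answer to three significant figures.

A BCC unit cell contains Z = 2 atoms.
Cell volume: a³ = (2.89 Å)³ = (2.890 × 10^-8 cm)³ = 2.414 × 10^-23 cm³.
ρ = Z·M/(N_A·a³) = 2 × 52.00 / (6.022 × 10²³ × 2.414 × 10^-23) = 7.155 g/cm³ = 7150 kg/m³.

7150 kg/m³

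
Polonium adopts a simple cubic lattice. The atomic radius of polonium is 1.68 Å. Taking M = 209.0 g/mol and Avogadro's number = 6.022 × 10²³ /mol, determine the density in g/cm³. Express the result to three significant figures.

9.15 g/cm³

In a simple cubic lattice, atoms touch along the cell edge, so a = 2r, giving a = 3.360 Å = 3.360 × 10^-8 cm.
With Z = 1, ρ = Z·M/(N_A·a³) = 1 × 209.0 / (6.022 × 10²³ × 3.793 × 10^-23) = 9.149 g/cm³.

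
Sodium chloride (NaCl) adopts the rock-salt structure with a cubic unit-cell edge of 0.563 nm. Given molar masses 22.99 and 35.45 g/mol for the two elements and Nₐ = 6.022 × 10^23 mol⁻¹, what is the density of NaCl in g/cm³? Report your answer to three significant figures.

The rock-salt structure contains Z = 4 formula units per cell; M(NaCl) = 22.99 + 35.45 = 58.44 g/mol.
a³ = (5.630 × 10^-8 cm)³ = 1.785 × 10^-22 cm³.
ρ = 4 × 58.44 / (6.022 × 10²³ × 1.785 × 10^-22) = 2.175 g/cm³.

2.18 g/cm³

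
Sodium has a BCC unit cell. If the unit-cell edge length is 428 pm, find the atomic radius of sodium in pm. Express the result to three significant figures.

185 pm

In a BCC lattice, atoms touch along the body diagonal, so √3·a = 4r.
r = √3·a/4 = 1.7321 × 428 / 4 = 185 pm.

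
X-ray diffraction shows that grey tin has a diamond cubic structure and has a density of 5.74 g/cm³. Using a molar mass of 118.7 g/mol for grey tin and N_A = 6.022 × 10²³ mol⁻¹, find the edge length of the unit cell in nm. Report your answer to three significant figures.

With Z = 8 atoms per diamond cubic cell, a³ = Z·M/(N_A·ρ) = 8 × 118.7 / (6.022 × 10²³ × 5.740 g/cm³) = 2.747 × 10^-22 cm³.
a = (2.747 × 10^-22)^(1/3) = 6.501 × 10^-8 cm = 0.650 nm.

0.650 nm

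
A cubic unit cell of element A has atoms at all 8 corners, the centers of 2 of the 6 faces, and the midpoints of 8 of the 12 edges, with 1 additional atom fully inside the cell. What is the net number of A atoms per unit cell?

5

Corner atoms are shared by 8 cells (1/8 each), face atoms by 2 (1/2 each), edge atoms by 4 (1/4 each), interior atoms are unshared.
Net atoms = 8 × 1/8 + 2 × 1/2 + 8 × 1/4 + 1 = 1 + 1 + 2 + 1 = 5.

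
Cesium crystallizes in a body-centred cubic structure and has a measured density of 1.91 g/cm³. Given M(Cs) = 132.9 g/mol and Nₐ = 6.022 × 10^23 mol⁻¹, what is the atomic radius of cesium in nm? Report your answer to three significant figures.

0.266 nm

For a BCC cell (Z = 2), a³ = Z·M/(N_A·ρ) = 2 × 132.9 / (6.022 × 10²³ × 1.910) = 2.311 × 10^-22 cm³, so a = 6.137 × 10^-8 cm = 0.6137 nm.
Atoms touch along the body diagonal, so √3·a = 4r, so r = 0.4330 × a = 0.266 nm.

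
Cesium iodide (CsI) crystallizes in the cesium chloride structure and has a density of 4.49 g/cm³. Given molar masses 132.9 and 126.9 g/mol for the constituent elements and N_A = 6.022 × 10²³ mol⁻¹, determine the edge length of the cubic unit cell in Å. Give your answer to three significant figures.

M(CsI) = 259.8 g/mol; Z = 1 formula unit per cell.
a³ = Z·M/(N_A·ρ) = 1 × 259.8 / (6.022 × 10²³ × 4.49) = 9.608 × 10^-23 cm³, so a = 4.580 × 10^-8 cm = 4.58 Å.

4.58 Å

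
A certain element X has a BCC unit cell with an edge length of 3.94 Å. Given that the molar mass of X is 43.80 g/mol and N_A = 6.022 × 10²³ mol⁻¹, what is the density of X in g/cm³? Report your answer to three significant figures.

A BCC unit cell contains Z = 2 atoms.
Cell volume: a³ = (3.94 Å)³ = (3.940 × 10^-8 cm)³ = 6.116 × 10^-23 cm³.
ρ = Z·M/(N_A·a³) = 2 × 43.80 / (6.022 × 10²³ × 6.116 × 10^-23) = 2.378 g/cm³.

2.38 g/cm³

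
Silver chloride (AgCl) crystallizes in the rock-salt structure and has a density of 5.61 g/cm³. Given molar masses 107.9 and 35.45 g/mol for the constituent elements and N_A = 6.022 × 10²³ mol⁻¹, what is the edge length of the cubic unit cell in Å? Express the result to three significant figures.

5.54 Å

M(AgCl) = 143.35 g/mol; Z = 4 formula units per cell.
a³ = Z·M/(N_A·ρ) = 4 × 143.35 / (6.022 × 10²³ × 5.61) = 1.697 × 10^-22 cm³, so a = 5.537 × 10^-8 cm = 5.54 Å.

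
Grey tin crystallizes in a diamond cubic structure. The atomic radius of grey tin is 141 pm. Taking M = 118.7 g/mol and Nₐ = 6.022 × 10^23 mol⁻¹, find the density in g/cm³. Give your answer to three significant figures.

5.71 g/cm³

In a diamond cubic lattice, nearest neighbors lie along the body diagonal with √3·a = 8r, giving a = 651.3 pm = 6.513 × 10^-8 cm.
With Z = 8, ρ = Z·M/(N_A·a³) = 8 × 118.7 / (6.022 × 10²³ × 2.762 × 10^-22) = 5.709 g/cm³.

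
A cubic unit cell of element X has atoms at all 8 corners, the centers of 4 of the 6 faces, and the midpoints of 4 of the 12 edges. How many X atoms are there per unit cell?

4

Corner atoms are shared by 8 cells (1/8 each), face atoms by 2 (1/2 each), edge atoms by 4 (1/4 each).
Net atoms = 8 × 1/8 + 4 × 1/2 + 4 × 1/4 = 1 + 2 + 1 = 4.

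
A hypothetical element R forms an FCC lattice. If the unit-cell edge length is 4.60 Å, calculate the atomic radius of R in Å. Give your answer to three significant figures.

In an FCC lattice, atoms touch along the face diagonal, so √2·a = 4r.
r = √2·a/4 = 1.4142 × 4.60 / 4 = 1.63 Å.

1.63 Å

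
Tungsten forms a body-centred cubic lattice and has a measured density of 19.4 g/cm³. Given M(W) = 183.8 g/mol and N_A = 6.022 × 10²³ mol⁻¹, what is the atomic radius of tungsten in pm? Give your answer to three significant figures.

137 pm

For a BCC cell (Z = 2), a³ = Z·M/(N_A·ρ) = 2 × 183.8 / (6.022 × 10²³ × 19.40) = 3.147 × 10^-23 cm³, so a = 3.157 × 10^-8 cm = 315.7 pm.
Atoms touch along the body diagonal, so √3·a = 4r, so r = 0.4330 × a = 137 pm.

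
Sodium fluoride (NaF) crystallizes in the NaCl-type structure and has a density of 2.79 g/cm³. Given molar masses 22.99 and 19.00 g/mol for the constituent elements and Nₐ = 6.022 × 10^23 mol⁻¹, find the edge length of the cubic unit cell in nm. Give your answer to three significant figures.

M(NaF) = 41.99 g/mol; Z = 4 formula units per cell.
a³ = Z·M/(N_A·ρ) = 4 × 41.99 / (6.022 × 10²³ × 2.79) = 9.997 × 10^-23 cm³, so a = 4.641 × 10^-8 cm = 0.464 nm.

0.464 nm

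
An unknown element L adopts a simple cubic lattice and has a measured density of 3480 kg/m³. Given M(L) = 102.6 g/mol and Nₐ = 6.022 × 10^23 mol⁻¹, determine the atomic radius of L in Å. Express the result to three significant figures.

1.83 Å

For a simple cubic cell (Z = 1), a³ = Z·M/(N_A·ρ) = 1 × 102.6 / (6.022 × 10²³ × 3.480) = 4.896 × 10^-23 cm³, so a = 3.658 × 10^-8 cm = 3.658 Å.
Atoms touch along the cell edge, so a = 2r, so r = 0.5000 × a = 1.83 Å.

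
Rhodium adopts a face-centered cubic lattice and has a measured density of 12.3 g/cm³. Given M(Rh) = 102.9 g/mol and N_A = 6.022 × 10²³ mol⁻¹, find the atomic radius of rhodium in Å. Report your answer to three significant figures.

For an FCC cell (Z = 4), a³ = Z·M/(N_A·ρ) = 4 × 102.9 / (6.022 × 10²³ × 12.30) = 5.557 × 10^-23 cm³, so a = 3.816 × 10^-8 cm = 3.816 Å.
Atoms touch along the face diagonal, so √2·a = 4r, so r = 0.3536 × a = 1.35 Å.

1.35 Å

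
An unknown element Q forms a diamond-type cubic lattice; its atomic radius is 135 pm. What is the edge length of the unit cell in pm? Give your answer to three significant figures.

624 pm

In a diamond cubic lattice, nearest neighbors lie along the body diagonal with √3·a = 8r.
a = 8r/√3 = 8 × 135 / 1.7321 = 624 pm.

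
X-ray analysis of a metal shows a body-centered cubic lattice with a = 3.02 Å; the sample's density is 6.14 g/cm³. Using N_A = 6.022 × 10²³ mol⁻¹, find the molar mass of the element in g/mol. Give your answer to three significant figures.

A BCC cell has Z = 2 atoms; a = 3.020 × 10^-8 cm.
M = ρ·N_A·a³/Z = 6.14 × 6.022 × 10²³ × 2.754 × 10^-23 / 2 = 50.9 g/mol.

50.9 g/mol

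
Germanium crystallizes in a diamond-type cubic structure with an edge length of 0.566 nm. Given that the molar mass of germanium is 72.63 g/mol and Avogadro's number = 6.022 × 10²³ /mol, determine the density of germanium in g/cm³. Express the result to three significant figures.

5.32 g/cm³

A diamond cubic unit cell contains Z = 8 atoms.
Cell volume: a³ = (0.566 nm)³ = (5.660 × 10^-8 cm)³ = 1.813 × 10^-22 cm³.
ρ = Z·M/(N_A·a³) = 8 × 72.63 / (6.022 × 10²³ × 1.813 × 10^-22) = 5.321 g/cm³.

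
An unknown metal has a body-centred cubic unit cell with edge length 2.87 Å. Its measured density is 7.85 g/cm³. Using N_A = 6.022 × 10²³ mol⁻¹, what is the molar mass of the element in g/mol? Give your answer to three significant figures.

A BCC cell has Z = 2 atoms; a = 2.870 × 10^-8 cm.
M = ρ·N_A·a³/Z = 7.85 × 6.022 × 10²³ × 2.364 × 10^-23 / 2 = 55.9 g/mol.

55.9 g/mol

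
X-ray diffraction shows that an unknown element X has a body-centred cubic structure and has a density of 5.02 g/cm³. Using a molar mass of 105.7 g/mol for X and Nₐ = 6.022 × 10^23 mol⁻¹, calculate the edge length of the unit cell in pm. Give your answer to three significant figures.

412 pm

With Z = 2 atoms per BCC cell, a³ = Z·M/(N_A·ρ) = 2 × 105.7 / (6.022 × 10²³ × 5.020 g/cm³) = 6.993 × 10^-23 cm³.
a = (6.993 × 10^-23)^(1/3) = 4.120 × 10^-8 cm = 412 pm.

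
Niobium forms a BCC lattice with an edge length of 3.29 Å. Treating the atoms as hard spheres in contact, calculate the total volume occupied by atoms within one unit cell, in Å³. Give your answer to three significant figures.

In a BCC lattice atoms touch along the body diagonal, so √3·a = 4r, so r = 0.4330a = 1.425 Å.
V_atoms = Z × (4/3)πr³ = 2 × (4/3)π × (1.425)³ = 24.2 Å³.

24.2 Å³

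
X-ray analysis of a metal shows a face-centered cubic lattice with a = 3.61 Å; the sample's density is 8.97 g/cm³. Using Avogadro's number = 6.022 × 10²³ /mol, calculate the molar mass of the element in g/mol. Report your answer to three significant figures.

An FCC cell has Z = 4 atoms; a = 3.610 × 10^-8 cm.
M = ρ·N_A·a³/Z = 8.97 × 6.022 × 10²³ × 4.705 × 10^-23 / 4 = 63.5 g/mol.

63.5 g/mol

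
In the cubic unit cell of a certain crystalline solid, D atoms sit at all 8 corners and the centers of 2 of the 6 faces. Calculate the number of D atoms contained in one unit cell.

2

Corner atoms are shared by 8 cells (1/8 each), face atoms by 2 (1/2 each).
Net atoms = 8 × 1/8 + 2 × 1/2 = 1 + 1 = 2.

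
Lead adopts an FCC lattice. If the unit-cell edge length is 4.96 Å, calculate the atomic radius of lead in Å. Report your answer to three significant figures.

1.75 Å

In an FCC lattice, atoms touch along the face diagonal, so √2·a = 4r.
r = √2·a/4 = 1.4142 × 4.96 / 4 = 1.75 Å.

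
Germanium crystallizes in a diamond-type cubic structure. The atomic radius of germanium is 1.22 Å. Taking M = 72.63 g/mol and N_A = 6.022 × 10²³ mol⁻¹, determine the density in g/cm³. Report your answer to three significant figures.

5.39 g/cm³

In a diamond cubic lattice, nearest neighbors lie along the body diagonal with √3·a = 8r, giving a = 5.635 Å = 5.635 × 10^-8 cm.
With Z = 8, ρ = Z·M/(N_A·a³) = 8 × 72.63 / (6.022 × 10²³ × 1.789 × 10^-22) = 5.393 g/cm³.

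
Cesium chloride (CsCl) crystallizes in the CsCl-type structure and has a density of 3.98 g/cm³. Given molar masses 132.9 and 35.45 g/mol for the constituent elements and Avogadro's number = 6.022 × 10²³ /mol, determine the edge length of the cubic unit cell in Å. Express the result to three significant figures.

M(CsCl) = 168.35 g/mol; Z = 1 formula unit per cell.
a³ = Z·M/(N_A·ρ) = 1 × 168.35 / (6.022 × 10²³ × 3.98) = 7.024 × 10^-23 cm³, so a = 4.126 × 10^-8 cm = 4.13 Å.

4.13 Å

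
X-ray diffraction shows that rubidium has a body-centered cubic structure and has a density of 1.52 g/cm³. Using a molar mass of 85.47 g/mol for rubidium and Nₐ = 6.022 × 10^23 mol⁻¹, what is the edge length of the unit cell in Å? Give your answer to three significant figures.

With Z = 2 atoms per BCC cell, a³ = Z·M/(N_A·ρ) = 2 × 85.47 / (6.022 × 10²³ × 1.520 g/cm³) = 1.867 × 10^-22 cm³.
a = (1.867 × 10^-22)^(1/3) = 5.716 × 10^-8 cm = 5.72 Å.

5.72 Å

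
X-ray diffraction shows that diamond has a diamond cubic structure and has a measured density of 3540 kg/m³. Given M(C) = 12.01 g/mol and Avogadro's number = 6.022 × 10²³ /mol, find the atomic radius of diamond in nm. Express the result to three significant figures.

0.0770 nm

For a diamond cubic cell (Z = 8), a³ = Z·M/(N_A·ρ) = 8 × 12.01 / (6.022 × 10²³ × 3.540) = 4.507 × 10^-23 cm³, so a = 3.559 × 10^-8 cm = 0.3559 nm.
Nearest neighbors lie along the body diagonal with √3·a = 8r, so r = 0.2165 × a = 0.0770 nm.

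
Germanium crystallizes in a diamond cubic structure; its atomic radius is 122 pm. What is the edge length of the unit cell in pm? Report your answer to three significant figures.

In a diamond cubic lattice, nearest neighbors lie along the body diagonal with √3·a = 8r.
a = 8r/√3 = 8 × 122 / 1.7321 = 563 pm.

563 pm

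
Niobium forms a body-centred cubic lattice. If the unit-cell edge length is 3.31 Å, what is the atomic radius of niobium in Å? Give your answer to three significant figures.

In a BCC lattice, atoms touch along the body diagonal, so √3·a = 4r.
r = √3·a/4 = 1.7321 × 3.31 / 4 = 1.43 Å.

1.43 Å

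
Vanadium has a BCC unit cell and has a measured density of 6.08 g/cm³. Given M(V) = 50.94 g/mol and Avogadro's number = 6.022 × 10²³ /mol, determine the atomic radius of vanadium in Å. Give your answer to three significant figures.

1.31 Å

For a BCC cell (Z = 2), a³ = Z·M/(N_A·ρ) = 2 × 50.94 / (6.022 × 10²³ × 6.080) = 2.783 × 10^-23 cm³, so a = 3.030 × 10^-8 cm = 3.030 Å.
Atoms touch along the body diagonal, so √3·a = 4r, so r = 0.4330 × a = 1.31 Å.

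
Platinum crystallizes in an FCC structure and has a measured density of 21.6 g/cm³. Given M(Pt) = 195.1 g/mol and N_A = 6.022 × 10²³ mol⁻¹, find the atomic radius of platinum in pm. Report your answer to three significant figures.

For an FCC cell (Z = 4), a³ = Z·M/(N_A·ρ) = 4 × 195.1 / (6.022 × 10²³ × 21.60) = 6.000 × 10^-23 cm³, so a = 3.915 × 10^-8 cm = 391.5 pm.
Atoms touch along the face diagonal, so √2·a = 4r, so r = 0.3536 × a = 138 pm.

138 pm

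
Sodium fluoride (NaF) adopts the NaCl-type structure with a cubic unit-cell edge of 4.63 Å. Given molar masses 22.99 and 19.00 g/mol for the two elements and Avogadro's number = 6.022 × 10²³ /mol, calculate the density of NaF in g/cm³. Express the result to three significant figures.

The NaCl-type structure contains Z = 4 formula units per cell; M(NaF) = 22.99 + 19.00 = 41.99 g/mol.
a³ = (4.630 × 10^-8 cm)³ = 9.925 × 10^-23 cm³.
ρ = 4 × 41.99 / (6.022 × 10²³ × 9.925 × 10^-23) = 2.810 g/cm³.

2.81 g/cm³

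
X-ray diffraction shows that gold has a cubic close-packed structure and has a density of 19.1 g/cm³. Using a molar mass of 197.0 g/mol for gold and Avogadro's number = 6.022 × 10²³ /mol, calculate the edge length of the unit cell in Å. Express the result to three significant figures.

4.09 Å

With Z = 4 atoms per FCC cell, a³ = Z·M/(N_A·ρ) = 4 × 197.0 / (6.022 × 10²³ × 19.10 g/cm³) = 6.851 × 10^-23 cm³.
a = (6.851 × 10^-23)^(1/3) = 4.092 × 10^-8 cm = 4.09 Å.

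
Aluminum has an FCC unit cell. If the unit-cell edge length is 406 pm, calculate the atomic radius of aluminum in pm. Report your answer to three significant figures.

144 pm

In an FCC lattice, atoms touch along the face diagonal, so √2·a = 4r.
r = √2·a/4 = 1.4142 × 406 / 4 = 144 pm.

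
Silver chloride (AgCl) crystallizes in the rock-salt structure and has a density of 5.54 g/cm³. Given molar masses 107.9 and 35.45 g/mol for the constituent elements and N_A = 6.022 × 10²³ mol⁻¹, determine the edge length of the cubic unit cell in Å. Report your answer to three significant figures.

5.56 Å

M(AgCl) = 143.35 g/mol; Z = 4 formula units per cell.
a³ = Z·M/(N_A·ρ) = 4 × 143.35 / (6.022 × 10²³ × 5.54) = 1.719 × 10^-22 cm³, so a = 5.560 × 10^-8 cm = 5.56 Å.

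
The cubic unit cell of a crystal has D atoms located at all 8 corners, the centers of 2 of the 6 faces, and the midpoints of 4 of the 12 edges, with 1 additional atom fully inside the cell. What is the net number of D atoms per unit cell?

4

Corner atoms are shared by 8 cells (1/8 each), face atoms by 2 (1/2 each), edge atoms by 4 (1/4 each), interior atoms are unshared.
Net atoms = 8 × 1/8 + 2 × 1/2 + 4 × 1/4 + 1 = 1 + 1 + 1 + 1 = 4.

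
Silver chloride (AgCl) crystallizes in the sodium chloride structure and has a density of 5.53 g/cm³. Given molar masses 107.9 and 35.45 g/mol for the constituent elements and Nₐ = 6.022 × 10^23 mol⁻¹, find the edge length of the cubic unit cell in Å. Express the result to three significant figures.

5.56 Å

M(AgCl) = 143.35 g/mol; Z = 4 formula units per cell.
a³ = Z·M/(N_A·ρ) = 4 × 143.35 / (6.022 × 10²³ × 5.53) = 1.722 × 10^-22 cm³, so a = 5.563 × 10^-8 cm = 5.56 Å.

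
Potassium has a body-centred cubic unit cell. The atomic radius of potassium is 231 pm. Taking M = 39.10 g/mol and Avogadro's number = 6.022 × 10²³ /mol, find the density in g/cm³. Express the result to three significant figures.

In a BCC lattice, atoms touch along the body diagonal, so √3·a = 4r, giving a = 533.5 pm = 5.335 × 10^-8 cm.
With Z = 2, ρ = Z·M/(N_A·a³) = 2 × 39.10 / (6.022 × 10²³ × 1.518 × 10^-22) = 0.8553 g/cm³.

0.855 g/cm³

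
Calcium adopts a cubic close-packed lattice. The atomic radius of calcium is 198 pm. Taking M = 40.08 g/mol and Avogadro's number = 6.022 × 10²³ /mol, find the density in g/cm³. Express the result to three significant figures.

In an FCC lattice, atoms touch along the face diagonal, so √2·a = 4r, giving a = 560.0 pm = 5.600 × 10^-8 cm.
With Z = 4, ρ = Z·M/(N_A·a³) = 4 × 40.08 / (6.022 × 10²³ × 1.756 × 10^-22) = 1.516 g/cm³.

1.52 g/cm³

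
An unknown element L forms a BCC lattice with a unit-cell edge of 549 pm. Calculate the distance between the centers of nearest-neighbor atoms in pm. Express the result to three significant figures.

In a BCC structure, atoms touch along the body diagonal, so √3·a = 4r; the nearest-neighbor distance equals 2r = 0.8660·a.
d = 0.8660 × 549 = 475 pm.

475 pm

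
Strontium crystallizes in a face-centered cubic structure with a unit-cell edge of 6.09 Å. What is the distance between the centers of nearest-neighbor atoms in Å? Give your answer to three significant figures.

In an FCC structure, atoms touch along the face diagonal, so √2·a = 4r; the nearest-neighbor distance equals 2r = 0.7071·a.
d = 0.7071 × 6.09 = 4.31 Å.

4.31 Å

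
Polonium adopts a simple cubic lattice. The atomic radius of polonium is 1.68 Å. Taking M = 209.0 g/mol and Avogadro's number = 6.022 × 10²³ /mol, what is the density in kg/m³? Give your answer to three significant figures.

In a simple cubic lattice, atoms touch along the cell edge, so a = 2r, giving a = 3.360 Å = 3.360 × 10^-8 cm.
With Z = 1, ρ = Z·M/(N_A·a³) = 1 × 209.0 / (6.022 × 10²³ × 3.793 × 10^-23) = 9.149 g/cm³ = 9150 kg/m³.

9150 kg/m³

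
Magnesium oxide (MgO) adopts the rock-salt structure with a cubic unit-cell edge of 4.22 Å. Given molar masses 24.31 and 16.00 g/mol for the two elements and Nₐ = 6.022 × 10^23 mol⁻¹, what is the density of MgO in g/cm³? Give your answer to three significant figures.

3.56 g/cm³

The rock-salt structure contains Z = 4 formula units per cell; M(MgO) = 24.31 + 16.00 = 40.31 g/mol.
a³ = (4.220 × 10^-8 cm)³ = 7.515 × 10^-23 cm³.
ρ = 4 × 40.31 / (6.022 × 10²³ × 7.515 × 10^-23) = 3.563 g/cm³.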